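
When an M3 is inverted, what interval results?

minor 6th

Interval numbers invert to sum to nine: 3 + 6 = 9, so a third inverts to a sixth.
The quality also flips — major becomes minor — giving a minor sixth.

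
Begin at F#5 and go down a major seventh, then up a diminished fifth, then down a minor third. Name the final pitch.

Bb4

Down a major seventh from F#5: G4 (11 semitones down).
Up a diminished fifth from G4: Db5 (6 semitones up).
Db5 down a minor third → Bb4 (3 semitones).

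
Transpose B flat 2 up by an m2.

The second takes the letter from B up to C.
Moving 1 semitone up from Bb2 (the size of a minor second) reaches Cb3.

C flat 3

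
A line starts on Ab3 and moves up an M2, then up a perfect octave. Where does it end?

Ab3 up a major second → Bb3 (2 semitones).
A perfect octave up from Bb3 is Bb4.

Bb4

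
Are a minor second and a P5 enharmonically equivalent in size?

No

A minor second spans 1 semitone; a perfect fifth spans 7 semitones. They differ by 6.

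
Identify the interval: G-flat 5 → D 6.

augmented fifth

G to D spans five letter names (G-A-B-C-D): a fifth.
A perfect fifth would be 7 semitones; Gb5 to D6 is 8, one semitone wider, so the interval is augmented.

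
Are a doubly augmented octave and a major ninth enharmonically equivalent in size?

Yes

A doubly augmented octave = 14 semitones = a major ninth; enharmonically equal.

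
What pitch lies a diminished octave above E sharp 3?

E 4

The letter stays E (same as the start), shifted an octave up.
Moving 11 semitones up from E#3 (the size of a diminished octave) reaches E4.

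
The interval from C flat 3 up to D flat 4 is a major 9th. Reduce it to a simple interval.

M2

Each octave removed subtracts seven from the number: 9 − 7 = 2.
That makes a major ninth a compound major second — an octave plus a major second.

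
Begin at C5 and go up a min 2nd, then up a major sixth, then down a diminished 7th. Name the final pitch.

C#5

Up a minor second from C5: Db5 (1 semitone up).
A major sixth up from Db5 is Bb5.
Down a diminished seventh from Bb5: C#5 (9 semitones down).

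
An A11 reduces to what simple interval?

augmented 4th

Subtracting seven from the interval number removes an octave: 11 − 7 = 4.
That makes an augmented eleventh a compound augmented fourth — an octave plus an augmented fourth.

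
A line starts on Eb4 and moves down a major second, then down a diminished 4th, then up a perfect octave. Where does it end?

A4

A major second down from Eb4 is Db4.
A diminished fourth down from Db4 is A3.
A3 up a perfect octave → A4 (12 semitones).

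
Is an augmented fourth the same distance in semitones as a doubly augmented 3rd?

Yes

An augmented fourth spans 6 semitones, and a doubly augmented third also spans 6 semitones — they're enharmonic.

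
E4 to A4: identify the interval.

perfect fourth

E to A spans four letter names (E-F-G-A), so the interval is some kind of fourth.
E4 to A4 is 5 semitones, matching the perfect fourth exactly, so the quality is perfect.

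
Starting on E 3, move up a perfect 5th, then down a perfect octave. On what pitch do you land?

B 2

E3 up a perfect fifth → B3 (7 semitones).
A perfect octave down from B3 is B2.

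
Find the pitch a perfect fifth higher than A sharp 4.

The fifth takes the letter from A up to E.
A perfect fifth is 7 semitones; 7 semitones up from A#4 gives E#5.

E sharp 5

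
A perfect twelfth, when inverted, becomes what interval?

perfect fourth

First reduce the compound perfect twelfth to its simple form, a perfect fifth.
The rule of nine gives the new number: 9 − 5 = 4, so a fifth becomes a fourth.
And perfect stays perfect under inversion, so we get a perfect fourth.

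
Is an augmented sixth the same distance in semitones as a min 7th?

An augmented sixth spans 10 semitones, and a minor seventh also spans 10 semitones — they're enharmonic.

Yes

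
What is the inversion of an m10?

major 6th

First reduce the compound minor tenth to its simple form, a minor third.
Interval numbers invert to sum to nine: 3 + 6 = 9, so a third inverts to a sixth.
The quality also flips — minor becomes major — giving a major sixth.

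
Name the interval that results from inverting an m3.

The rule of nine gives the new number: 9 − 3 = 6, so a third becomes a sixth.
Quality inverts too: minor becomes major. That makes the inversion a major sixth.

major 6th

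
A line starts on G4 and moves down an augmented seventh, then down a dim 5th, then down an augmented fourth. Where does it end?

Abb2

An augmented seventh down from G4 is Abb3.
Down a diminished fifth from Abb3: Db3 (6 semitones down).
An augmented fourth down from Db3 is Abb2.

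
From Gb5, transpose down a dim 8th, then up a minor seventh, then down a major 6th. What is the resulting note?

Ab4

Down a diminished octave from Gb5: G4 (11 semitones down).
G4 up a minor seventh → F5 (10 semitones).
Down a major sixth from F5: Ab4 (9 semitones down).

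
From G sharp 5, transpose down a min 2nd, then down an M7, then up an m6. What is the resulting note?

Down a minor second from G#5: F##5 (1 semitone down).
Down a major seventh from F##5: G#4 (11 semitones down).
Up a minor sixth from G#4: E5 (8 semitones up).

E 5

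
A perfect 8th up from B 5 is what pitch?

An octave keeps the letter name B, an octave up from B.
A perfect octave spans 12 semitones, so from B5 the target pitch is B6.

B 6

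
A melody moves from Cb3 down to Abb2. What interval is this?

Descending from Cb3 to Abb2 is the same interval as ascending Abb2 to Cb3.
A to C spans three letter names (A-B-C) — that makes it a third of some quality.
The major third spans 4 semitones, and Abb2 to Cb3 is exactly 4 semitones — so this is a major third.

M3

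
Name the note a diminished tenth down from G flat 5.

The tenth's letter: G down three letter names plus an octave → E.
A diminished tenth spans 14 semitones, so from Gb5 the target pitch is E4.

E 4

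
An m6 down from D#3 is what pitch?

Six letter names down from D: F.
Moving 8 semitones down from D#3 (the size of a minor sixth) reaches F##2.

F##2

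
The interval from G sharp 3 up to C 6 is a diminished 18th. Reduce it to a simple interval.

diminished fourth

Take out 2 octaves (14 from the number): 18 − 14 = 4.
Quality carries through unchanged, so the simple form is a diminished fourth.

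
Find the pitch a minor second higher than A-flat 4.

Counting two letter names up from A lands on B.
Moving 1 semitone up from Ab4 (the size of a minor second) reaches Bbb4.

B-double-flat 4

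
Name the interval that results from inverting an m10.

First reduce the compound minor tenth to its simple form, a minor third.
The rule of nine gives the new number: 9 − 3 = 6, so a third becomes a sixth.
Quality inverts too: minor becomes major. That makes the inversion a major sixth.

major 6th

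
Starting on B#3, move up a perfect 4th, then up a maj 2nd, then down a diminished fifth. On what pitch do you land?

Up a perfect fourth from B#3: E#4 (5 semitones up).
A major second up from E#4 is F##4.
A diminished fifth down from F##4 is B##3.

B##3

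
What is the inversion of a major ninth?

First reduce the compound major ninth to its simple form, a major second.
The rule of nine gives the new number: 9 − 2 = 7, so a second becomes a seventh.
The quality also flips — major becomes minor — giving a minor seventh.

m7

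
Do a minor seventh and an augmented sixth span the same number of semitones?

A minor seventh spans 10 semitones, and an augmented sixth also spans 10 semitones — they're enharmonic.

Yes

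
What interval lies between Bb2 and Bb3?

B to B is the same letter name, plus an octave — that makes it an octave of some quality.
Bb2 to Bb3 is 12 semitones, matching the perfect octave exactly, so the quality is perfect.

perfect octave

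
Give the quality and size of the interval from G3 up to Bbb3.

diminished third

G to B spans three letter names (G-A-B), so the interval is some kind of third.
A major third would be 4 semitones; G3 to Bbb3 is 2, two semitones narrower, so the interval is diminished.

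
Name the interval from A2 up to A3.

A to A is the same letter name, plus an octave — that makes it an octave of some quality.
The perfect octave spans 12 semitones, and A2 to A3 is exactly 12 semitones — so this is a perfect octave.

perfect octave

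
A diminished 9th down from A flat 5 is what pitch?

G sharp 4

Two letters down from A (plus an octave) reaches G.
A diminished ninth spans 12 semitones, so from Ab5 the target pitch is G#4.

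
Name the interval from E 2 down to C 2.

major third

Descending from E2 to C2 is the same interval as ascending C2 to E2.
C to E spans three letter names (C-D-E), so the interval is some kind of third.
The major third spans 4 semitones, and C2 to E2 is exactly 4 semitones — so this is a major third.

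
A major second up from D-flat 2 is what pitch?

E-flat 2

Counting two letter names up from D lands on E.
Moving 2 semitones up from Db2 (the size of a major second) reaches Eb2.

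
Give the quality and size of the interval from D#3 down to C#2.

major 9th

Descending from D#3 to C#2 is the same interval as ascending C#2 to D#3.
C to D spans two letter names (C-D), plus an octave — that makes it a ninth of some quality.
The major ninth spans 14 semitones, and C#2 to D#3 is exactly 14 semitones — so this is a major ninth.
(Equivalently, a compound major second: a major second plus an octave.)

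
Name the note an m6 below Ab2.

C2

Counting six letter names down from A lands on C.
Moving 8 semitones down from Ab2 (the size of a minor sixth) reaches C2.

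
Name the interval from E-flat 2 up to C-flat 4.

m13

E to C spans six letter names (E-F-G-A-B-C), plus an octave — that makes it a thirteenth of some quality.
At 20 semitones, Eb2→Cb4 falls one short of a major thirteenth: minor.
(Equivalently, a compound minor sixth: a minor sixth plus an octave.)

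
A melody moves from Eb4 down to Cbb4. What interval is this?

augmented 3rd

Descending from Eb4 to Cbb4 is the same interval as ascending Cbb4 to Eb4.
C to E spans three letter names (C-D-E), so the interval is some kind of third.
A major third would be 4 semitones; Cbb4 to Eb4 is 5, one semitone wider, so the interval is augmented.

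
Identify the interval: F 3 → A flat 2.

major 6th

Descending from F3 to Ab2 is the same interval as ascending Ab2 to F3.
A to F spans six letter names (A-B-C-D-E-F) — that makes it a sixth of some quality.
Ab2 to F3 is 9 semitones, matching the major sixth exactly, so the quality is major.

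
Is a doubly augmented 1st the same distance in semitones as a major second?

Both span 2 semitones: a doubly augmented unison and a major second are the same chromatic distance.

Yes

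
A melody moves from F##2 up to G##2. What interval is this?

F to G spans two letter names (F-G), so the interval is some kind of second.
The major second spans 2 semitones, and F##2 to G##2 is exactly 2 semitones — so this is a major second.

major second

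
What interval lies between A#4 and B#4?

major second

A to B spans two letter names (A-B) — that makes it a second of some quality.
Counting semitones, A#4→B#4 is 2, which is the major second.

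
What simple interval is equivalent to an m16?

m2

Take out 2 octaves (14 from the number): 16 − 14 = 2.
Quality carries through unchanged, so the simple form is a minor second.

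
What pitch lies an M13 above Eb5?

C7

Six letters up from E (plus an octave) reaches C.
A major thirteenth is 21 semitones; 21 semitones up from Eb5 gives C7.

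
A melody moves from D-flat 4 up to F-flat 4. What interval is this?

D to F spans three letter names (D-E-F): a third.
At 3 semitones, Db4→Fb4 falls one short of a major third: minor.

minor 3rd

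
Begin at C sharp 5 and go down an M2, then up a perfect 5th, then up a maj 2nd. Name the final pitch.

C#5 down a major second → B4 (2 semitones).
Up a perfect fifth from B4: F#5 (7 semitones up).
Up a major second from F#5: G#5 (2 semitones up).

G sharp 5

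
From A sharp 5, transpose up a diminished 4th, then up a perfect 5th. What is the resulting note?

A 6

A diminished fourth up from A#5 is D6.
Up a perfect fifth from D6: A6 (7 semitones up).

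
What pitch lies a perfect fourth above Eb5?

Four letter names up from E: A.
A perfect fourth is 5 semitones; 5 semitones up from Eb5 gives Ab5.

Ab5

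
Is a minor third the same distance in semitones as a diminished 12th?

No

A minor third spans 3 semitones; a diminished twelfth spans 18 semitones. They differ by 15.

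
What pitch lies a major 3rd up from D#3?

Counting three letter names up from D lands on F.
Moving 4 semitones up from D#3 (the size of a major third) reaches F##3.

F##3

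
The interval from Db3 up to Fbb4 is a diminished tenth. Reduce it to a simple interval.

diminished third

Take out an octave (7 from the number): 10 − 7 = 3.
So a diminished tenth is an octave plus a diminished third. The quality is unchanged.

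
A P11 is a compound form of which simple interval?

P4

Subtracting seven from the interval number removes an octave: 11 − 7 = 4.
Quality carries through unchanged, so the simple form is a perfect fourth.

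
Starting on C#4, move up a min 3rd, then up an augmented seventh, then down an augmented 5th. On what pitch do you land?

G#4

Up a minor third from C#4: E4 (3 semitones up).
An augmented seventh up from E4 is D##5.
An augmented fifth down from D##5 is G#4.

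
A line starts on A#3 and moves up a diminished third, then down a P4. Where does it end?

Up a diminished third from A#3: C4 (2 semitones up).
A perfect fourth down from C4 is G3.

G3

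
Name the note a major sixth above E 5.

C-sharp 6

The sixth takes the letter from E up to C.
A major sixth is 9 semitones; 9 semitones up from E5 gives C#6.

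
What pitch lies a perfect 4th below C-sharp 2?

Counting four letter names down from C lands on G.
Moving 5 semitones down from C#2 (the size of a perfect fourth) reaches G#1.

G-sharp 1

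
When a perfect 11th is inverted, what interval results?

P5

First reduce the compound perfect eleventh to its simple form, a perfect fourth.
Inverted interval numbers add to nine, so a fourth pairs with a fifth (4 + 5 = 9).
The quality also flips — perfect stays perfect — giving a perfect fifth.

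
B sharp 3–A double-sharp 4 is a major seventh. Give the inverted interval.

Inverted interval numbers add to nine, so a seventh pairs with a second (7 + 2 = 9).
And major becomes minor under inversion, so we get a minor second.

minor second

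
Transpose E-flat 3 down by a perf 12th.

Five letters down from E (plus an octave) reaches A.
A perfect twelfth spans 19 semitones, so from Eb3 the target pitch is Ab1.

A-flat 1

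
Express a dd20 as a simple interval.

Subtracting seven from the interval number removes an octave: 20 − 14 = 6.
Quality carries through unchanged, so the simple form is a doubly diminished sixth.

doubly diminished sixth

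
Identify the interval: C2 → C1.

Descending from C2 to C1 is the same interval as ascending C1 to C2.
C to C is the same letter name, plus an octave — that makes it an octave of some quality.
The perfect octave spans 12 semitones, and C1 to C2 is exactly 12 semitones — so this is a perfect octave.

perfect octave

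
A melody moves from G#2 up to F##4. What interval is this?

major fourteenth

G to F spans seven letter names (G-A-B-C-D-E-F), plus an octave: a fourteenth.
The major fourteenth spans 23 semitones, and G#2 to F##4 is exactly 23 semitones — so this is a major fourteenth.
(Equivalently, a compound major seventh: a major seventh plus an octave.)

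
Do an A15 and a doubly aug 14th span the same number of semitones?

Both span 25 semitones: an augmented fifteenth and a doubly augmented fourteenth are the same chromatic distance.

Yes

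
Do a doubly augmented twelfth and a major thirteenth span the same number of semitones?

A doubly augmented twelfth spans 21 semitones, and a major thirteenth also spans 21 semitones — they're enharmonic.

Yes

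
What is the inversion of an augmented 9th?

diminished 7th

First reduce the compound augmented ninth to its simple form, an augmented second.
Inverted interval numbers add to nine, so a second pairs with a seventh (2 + 7 = 9).
The quality also flips — augmented becomes diminished — giving a diminished seventh.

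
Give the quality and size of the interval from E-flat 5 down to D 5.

Descending from Eb5 to D5 is the same interval as ascending D5 to Eb5.
D to E spans two letter names (D-E): a second.
A major second would be 2 semitones, but D5 to Eb5 is 1 — one semitone narrower, making it a minor second.

minor second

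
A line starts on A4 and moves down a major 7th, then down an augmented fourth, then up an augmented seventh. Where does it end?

A major seventh down from A4 is Bb3.
An augmented fourth down from Bb3 is Fb3.
Fb3 up an augmented seventh → E4 (12 semitones).

E4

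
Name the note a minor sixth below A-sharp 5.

C-double-sharp 5

Six letter names down from A: C.
Moving 8 semitones down from A#5 (the size of a minor sixth) reaches C##5.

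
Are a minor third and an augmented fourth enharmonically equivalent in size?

No

A minor third spans 3 semitones; an augmented fourth spans 6 semitones. They differ by 3.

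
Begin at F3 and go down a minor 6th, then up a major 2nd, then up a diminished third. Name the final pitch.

Db3

Down a minor sixth from F3: A2 (8 semitones down).
Up a major second from A2: B2 (2 semitones up).
A diminished third up from B2 is Db3.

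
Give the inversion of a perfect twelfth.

perfect fourth

First reduce the compound perfect twelfth to its simple form, a perfect fifth.
Inverted interval numbers add to nine, so a fifth pairs with a fourth (5 + 4 = 9).
Quality inverts too: perfect stays perfect. That makes the inversion a perfect fourth.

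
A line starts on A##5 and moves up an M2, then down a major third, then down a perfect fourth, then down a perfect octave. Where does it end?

A##5 up a major second → B##5 (2 semitones).
B##5 down a major third → G##5 (4 semitones).
A perfect fourth down from G##5 is D##5.
Down a perfect octave from D##5: D##4 (12 semitones down).

D##4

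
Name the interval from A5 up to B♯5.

A to B spans two letter names (A-B), so the interval is some kind of second.
The major second is 2 semitones; here we have 3, one semitone wider: augmented.

augmented second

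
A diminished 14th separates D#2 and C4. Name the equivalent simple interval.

diminished seventh

Take out an octave (7 from the number): 14 − 7 = 7.
So a diminished fourteenth is an octave plus a diminished seventh. The quality is unchanged.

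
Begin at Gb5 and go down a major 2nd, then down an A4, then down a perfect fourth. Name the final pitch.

A major second down from Gb5 is Fb5.
An augmented fourth down from Fb5 is Cbb5.
Cbb5 down a perfect fourth → Gbb4 (5 semitones).

Gbb4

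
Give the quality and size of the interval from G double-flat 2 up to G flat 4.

augmented 15th

G to G is the same letter name, plus 2 octaves: a fifteenth.
The perfect fifteenth is 24 semitones; here we have 25, one semitone wider: augmented.
(Equivalently, a compound augmented octave: an augmented octave plus an octave.)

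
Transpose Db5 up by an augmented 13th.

B6

Counting six letter names plus an octave up from D lands on B.
An augmented thirteenth is 22 semitones; 22 semitones up from Db5 gives B6.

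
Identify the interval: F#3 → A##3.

A3

F to A spans three letter names (F-G-A), so the interval is some kind of third.
The major third is 4 semitones; here we have 5, one semitone wider: augmented.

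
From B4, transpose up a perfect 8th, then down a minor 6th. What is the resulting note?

B4 up a perfect octave → B5 (12 semitones).
Down a minor sixth from B5: D#5 (8 semitones down).

D#5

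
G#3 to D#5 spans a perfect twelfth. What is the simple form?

Take out an octave (7 from the number): 12 − 7 = 5.
That makes a perfect twelfth a compound perfect fifth — an octave plus a perfect fifth.

perfect fifth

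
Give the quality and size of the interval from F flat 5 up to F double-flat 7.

F to F is the same letter name, plus 2 octaves: a fifteenth.
The perfect fifteenth is 24 semitones; here we have 23, one semitone narrower: diminished.
(Equivalently, a compound diminished octave: a diminished octave plus an octave.)

d15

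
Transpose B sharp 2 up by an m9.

Two letters up from B (plus an octave) reaches C.
A minor ninth is 13 semitones; 13 semitones up from B#2 gives C#4.

C sharp 4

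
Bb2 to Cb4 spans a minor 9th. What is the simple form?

Take out an octave (7 from the number): 9 − 7 = 2.
That makes a minor ninth a compound minor second — an octave plus a minor second.

minor 2nd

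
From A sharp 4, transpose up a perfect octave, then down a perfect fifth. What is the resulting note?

D sharp 5

Up a perfect octave from A#4: A#5 (12 semitones up).
A#5 down a perfect fifth → D#5 (7 semitones).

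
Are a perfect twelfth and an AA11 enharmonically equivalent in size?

Yes

A perfect twelfth = 19 semitones = a doubly augmented eleventh; enharmonically equal.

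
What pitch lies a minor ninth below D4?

Two letters down from D (plus an octave) reaches C.
A minor ninth spans 13 semitones, so from D4 the target pitch is C#3.

C#3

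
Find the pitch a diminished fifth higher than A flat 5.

E double-flat 6

Counting five letter names up from A lands on E.
A diminished fifth spans 6 semitones, so from Ab5 the target pitch is Ebb6.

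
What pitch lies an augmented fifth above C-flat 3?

Five letter names up from C: G.
An augmented fifth is 8 semitones; 8 semitones up from Cb3 gives G3.

G 3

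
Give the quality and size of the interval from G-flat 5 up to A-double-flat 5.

m2

G to A spans two letter names (G-A) — that makes it a second of some quality.
At 1 semitone, Gb5→Abb5 falls one short of a major second: minor.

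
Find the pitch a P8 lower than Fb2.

Fb1

The letter stays F (same as the start), shifted an octave down.
A perfect octave is 12 semitones; 12 semitones down from Fb2 gives Fb1.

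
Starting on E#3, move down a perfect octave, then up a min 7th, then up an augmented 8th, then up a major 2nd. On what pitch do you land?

E##4

A perfect octave down from E#3 is E#2.
E#2 up a minor seventh → D#3 (10 semitones).
D#3 up an augmented octave → D##4 (13 semitones).
A major second up from D##4 is E##4.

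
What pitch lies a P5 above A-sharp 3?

E-sharp 4

Counting five letter names up from A lands on E.
A perfect fifth is 7 semitones; 7 semitones up from A#3 gives E#4.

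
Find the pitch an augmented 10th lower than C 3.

A double-flat 1

Three letters down from C (plus an octave) reaches A.
An augmented tenth spans 17 semitones, so from C3 the target pitch is Abb1.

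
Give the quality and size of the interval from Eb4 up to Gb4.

E to G spans three letter names (E-F-G), so the interval is some kind of third.
At 3 semitones, Eb4→Gb4 falls one short of a major third: minor.

m3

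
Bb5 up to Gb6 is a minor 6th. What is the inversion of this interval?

major third

The rule of nine gives the new number: 9 − 6 = 3, so a sixth becomes a third.
And minor becomes major under inversion, so we get a major third.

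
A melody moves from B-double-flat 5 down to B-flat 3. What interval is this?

diminished fifteenth

Descending from Bbb5 to Bb3 is the same interval as ascending Bb3 to Bbb5.
B to B is the same letter name, plus 2 octaves, so the interval is some kind of fifteenth.
The perfect fifteenth is 24 semitones; here we have 23, one semitone narrower: diminished.
(Equivalently, a compound diminished octave: a diminished octave plus an octave.)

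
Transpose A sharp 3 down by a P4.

The fourth takes the letter from A down to E.
A perfect fourth spans 5 semitones, so from A#3 the target pitch is E#3.

E sharp 3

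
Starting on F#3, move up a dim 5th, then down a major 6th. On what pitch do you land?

A diminished fifth up from F#3 is C4.
C4 down a major sixth → Eb3 (9 semitones).

Eb3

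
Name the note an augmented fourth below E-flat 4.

B-double-flat 3

Counting four letter names down from E lands on B.
An augmented fourth spans 6 semitones, so from Eb4 the target pitch is Bbb3.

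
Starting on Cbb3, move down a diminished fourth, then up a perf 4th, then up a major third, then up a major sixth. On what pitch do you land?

Down a diminished fourth from Cbb3: Gb2 (4 semitones down).
A perfect fourth up from Gb2 is Cb3.
Cb3 up a major third → Eb3 (4 semitones).
Up a major sixth from Eb3: C4 (9 semitones up).

C4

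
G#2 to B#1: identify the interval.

minor 6th

Descending from G#2 to B#1 is the same interval as ascending B#1 to G#2.
B to G spans six letter names (B-C-D-E-F-G): a sixth.
A major sixth would be 9 semitones, but B#1 to G#2 is 8 — one semitone narrower, making it a minor sixth.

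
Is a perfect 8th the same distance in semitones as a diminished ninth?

A perfect octave = 12 semitones = a diminished ninth; enharmonically equal.

Yes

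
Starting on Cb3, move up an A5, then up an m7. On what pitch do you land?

Cb3 up an augmented fifth → G3 (8 semitones).
Up a minor seventh from G3: F4 (10 semitones up).

F4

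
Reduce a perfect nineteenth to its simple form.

Each octave removed subtracts seven from the number: 19 − 14 = 5.
That makes a perfect nineteenth a compound perfect fifth — 2 octaves plus a perfect fifth.

P5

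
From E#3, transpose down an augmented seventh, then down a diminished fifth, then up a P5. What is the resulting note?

F#2

Down an augmented seventh from E#3: F2 (12 semitones down).
F2 down a diminished fifth → B1 (6 semitones).
A perfect fifth up from B1 is F#2.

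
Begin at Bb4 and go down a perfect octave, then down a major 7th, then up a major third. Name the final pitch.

Eb3

A perfect octave down from Bb4 is Bb3.
Down a major seventh from Bb3: Cb3 (11 semitones down).
A major third up from Cb3 is Eb3.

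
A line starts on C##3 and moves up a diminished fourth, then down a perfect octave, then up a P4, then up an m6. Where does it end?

G3

C##3 up a diminished fourth → F#3 (4 semitones).
F#3 down a perfect octave → F#2 (12 semitones).
Up a perfect fourth from F#2: B2 (5 semitones up).
A minor sixth up from B2 is G3.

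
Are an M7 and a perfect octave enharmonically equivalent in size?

No

11 semitones (major seventh) vs 12 semitones (perfect octave): not equal.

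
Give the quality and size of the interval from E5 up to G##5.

augmented 3rd

E to G spans three letter names (E-F-G) — that makes it a third of some quality.
A major third would be 4 semitones; E5 to G##5 is 5, one semitone wider, so the interval is augmented.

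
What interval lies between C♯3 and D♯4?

major ninth

C to D spans two letter names (C-D), plus an octave: a ninth.
C#3 to D#4 is 14 semitones, matching the major ninth exactly, so the quality is major.
(Equivalently, a compound major second: a major second plus an octave.)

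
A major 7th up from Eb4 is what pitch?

The seventh takes the letter from E up to D.
A major seventh spans 11 semitones, so from Eb4 the target pitch is D5.

D5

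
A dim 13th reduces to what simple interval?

Subtracting seven from the interval number removes an octave: 13 − 7 = 6.
So a diminished thirteenth is an octave plus a diminished sixth. The quality is unchanged.

diminished sixth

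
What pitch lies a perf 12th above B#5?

F##7

The twelfth's letter: B up five letter names plus an octave → F.
Moving 19 semitones up from B#5 (the size of a perfect twelfth) reaches F##7.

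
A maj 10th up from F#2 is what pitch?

Counting three letter names plus an octave up from F lands on A.
A major tenth is 16 semitones; 16 semitones up from F#2 gives A#3.

A#3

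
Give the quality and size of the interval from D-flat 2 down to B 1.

Descending from Db2 to B1 is the same interval as ascending B1 to Db2.
B to D spans three letter names (B-C-D): a third.
A major third would be 4 semitones; B1 to Db2 is 2, two semitones narrower, so the interval is diminished.

d3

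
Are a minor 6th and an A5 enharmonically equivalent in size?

Yes

Both span 8 semitones: a minor sixth and an augmented fifth are the same chromatic distance.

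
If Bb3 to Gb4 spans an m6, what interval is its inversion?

Inverted interval numbers add to nine, so a sixth pairs with a third (6 + 3 = 9).
Quality inverts too: minor becomes major. That makes the inversion a major third.

major 3rd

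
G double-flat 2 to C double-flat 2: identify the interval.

perfect fifth

Descending from Gbb2 to Cbb2 is the same interval as ascending Cbb2 to Gbb2.
C to G spans five letter names (C-D-E-F-G), so the interval is some kind of fifth.
The perfect fifth spans 7 semitones, and Cbb2 to Gbb2 is exactly 7 semitones — so this is a perfect fifth.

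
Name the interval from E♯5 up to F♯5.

E to F spans two letter names (E-F) — that makes it a second of some quality.
E#5 to F#5 is 1 semitone, a half step short of the major second (2), so this is minor.

m2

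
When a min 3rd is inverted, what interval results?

Interval numbers invert to sum to nine: 3 + 6 = 9, so a third inverts to a sixth.
Quality inverts too: minor becomes major. That makes the inversion a major sixth.

M6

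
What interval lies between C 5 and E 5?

C to E spans three letter names (C-D-E), so the interval is some kind of third.
Counting semitones, C5→E5 is 4, which is the major third.

major 3rd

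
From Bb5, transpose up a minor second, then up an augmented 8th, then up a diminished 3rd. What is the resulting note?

Up a minor second from Bb5: Cb6 (1 semitone up).
Cb6 up an augmented octave → C7 (13 semitones).
Up a diminished third from C7: Ebb7 (2 semitones up).

Ebb7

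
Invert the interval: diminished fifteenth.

augmented unison

First reduce the compound diminished fifteenth to its simple form, a diminished octave.
Inverted interval numbers add to nine, so an octave pairs with a unison (8 + 1 = 9).
Quality inverts too: diminished becomes augmented. That makes the inversion an augmented unison.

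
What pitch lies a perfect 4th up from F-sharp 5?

B 5

The fourth takes the letter from F up to B.
Moving 5 semitones up from F#5 (the size of a perfect fourth) reaches B5.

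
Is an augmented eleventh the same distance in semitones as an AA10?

An augmented eleventh = 18 semitones = a doubly augmented tenth; enharmonically equal.

Yes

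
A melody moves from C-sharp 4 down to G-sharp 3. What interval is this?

perfect 4th

Descending from C#4 to G#3 is the same interval as ascending G#3 to C#4.
G to C spans four letter names (G-A-B-C) — that makes it a fourth of some quality.
Counting semitones, G#3→C#4 is 5, which is the perfect fourth.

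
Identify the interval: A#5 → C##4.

minor thirteenth

Descending from A#5 to C##4 is the same interval as ascending C##4 to A#5.
C to A spans six letter names (C-D-E-F-G-A), plus an octave: a thirteenth.
A major thirteenth would be 21 semitones, but C##4 to A#5 is 20 — one semitone narrower, making it a minor thirteenth.
(Equivalently, a compound minor sixth: a minor sixth plus an octave.)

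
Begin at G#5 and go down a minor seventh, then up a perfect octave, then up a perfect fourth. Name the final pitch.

D#6

Down a minor seventh from G#5: A#4 (10 semitones down).
Up a perfect octave from A#4: A#5 (12 semitones up).
Up a perfect fourth from A#5: D#6 (5 semitones up).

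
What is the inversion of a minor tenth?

First reduce the compound minor tenth to its simple form, a minor third.
Interval numbers invert to sum to nine: 3 + 6 = 9, so a third inverts to a sixth.
Quality inverts too: minor becomes major. That makes the inversion a major sixth.

M6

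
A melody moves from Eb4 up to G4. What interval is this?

E to G spans three letter names (E-F-G), so the interval is some kind of third.
Counting semitones, Eb4→G4 is 4, which is the major third.

major third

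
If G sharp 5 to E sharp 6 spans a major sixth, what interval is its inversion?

minor third

Inverted interval numbers add to nine, so a sixth pairs with a third (6 + 3 = 9).
The quality also flips — major becomes minor — giving a minor third.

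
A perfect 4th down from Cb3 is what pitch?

Counting four letter names down from C lands on G.
A perfect fourth spans 5 semitones, so from Cb3 the target pitch is Gb2.

Gb2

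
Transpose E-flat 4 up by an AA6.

C-double-sharp 5

The sixth takes the letter from E up to C.
A doubly augmented sixth is 11 semitones; 11 semitones up from Eb4 gives C##5.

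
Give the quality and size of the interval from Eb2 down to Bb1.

Descending from Eb2 to Bb1 is the same interval as ascending Bb1 to Eb2.
B to E spans four letter names (B-C-D-E) — that makes it a fourth of some quality.
The perfect fourth spans 5 semitones, and Bb1 to Eb2 is exactly 5 semitones — so this is a perfect fourth.

perfect 4th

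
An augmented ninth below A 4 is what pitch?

G flat 3

Counting two letter names plus an octave down from A lands on G.
Moving 15 semitones down from A4 (the size of an augmented ninth) reaches Gb3.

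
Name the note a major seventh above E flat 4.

Counting seven letter names up from E lands on D.
A major seventh spans 11 semitones, so from Eb4 the target pitch is D5.

D 5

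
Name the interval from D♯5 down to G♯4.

P5

Descending from D#5 to G#4 is the same interval as ascending G#4 to D#5.
G to D spans five letter names (G-A-B-C-D): a fifth.
The perfect fifth spans 7 semitones, and G#4 to D#5 is exactly 7 semitones — so this is a perfect fifth.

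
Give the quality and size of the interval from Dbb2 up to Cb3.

major seventh

D to C spans seven letter names (D-E-F-G-A-B-C), so the interval is some kind of seventh.
The major seventh spans 11 semitones, and Dbb2 to Cb3 is exactly 11 semitones — so this is a major seventh.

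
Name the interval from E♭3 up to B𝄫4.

E to B spans five letter names (E-F-G-A-B), plus an octave — that makes it a twelfth of some quality.
A perfect twelfth would be 19 semitones; Eb3 to Bbb4 is 18, one semitone narrower, so the interval is diminished.
(Equivalently, a compound diminished fifth: a diminished fifth plus an octave.)

d12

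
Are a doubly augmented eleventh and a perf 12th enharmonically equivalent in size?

A doubly augmented eleventh spans 19 semitones, and a perfect twelfth also spans 19 semitones — they're enharmonic.

Yes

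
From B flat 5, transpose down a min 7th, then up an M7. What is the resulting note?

B 5

Down a minor seventh from Bb5: C5 (10 semitones down).
A major seventh up from C5 is B5.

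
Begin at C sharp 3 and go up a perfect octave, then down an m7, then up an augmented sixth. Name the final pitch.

B double-sharp 3

A perfect octave up from C#3 is C#4.
C#4 down a minor seventh → D#3 (10 semitones).
An augmented sixth up from D#3 is B##3.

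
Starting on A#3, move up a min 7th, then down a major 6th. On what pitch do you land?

Up a minor seventh from A#3: G#4 (10 semitones up).
G#4 down a major sixth → B3 (9 semitones).

B3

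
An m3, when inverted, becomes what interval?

major sixth

The rule of nine gives the new number: 9 − 3 = 6, so a third becomes a sixth.
The quality also flips — minor becomes major — giving a major sixth.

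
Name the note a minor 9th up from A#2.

B3

Counting two letter names plus an octave up from A lands on B.
A minor ninth spans 13 semitones, so from A#2 the target pitch is B3.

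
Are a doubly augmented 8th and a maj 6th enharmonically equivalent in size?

A doubly augmented octave is 14 semitones but a major sixth is 9 semitones — different sizes.

No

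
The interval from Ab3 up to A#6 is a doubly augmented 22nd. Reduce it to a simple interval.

Each octave removed subtracts seven from the number: 22 − 14 = 8.
So a doubly augmented twenty-second is 2 octaves plus a doubly augmented octave. The quality is unchanged.

doubly augmented 8th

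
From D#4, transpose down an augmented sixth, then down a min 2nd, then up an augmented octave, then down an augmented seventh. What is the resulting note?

F3

An augmented sixth down from D#4 is F3.
F3 down a minor second → E3 (1 semitone).
Up an augmented octave from E3: E#4 (13 semitones up).
An augmented seventh down from E#4 is F3.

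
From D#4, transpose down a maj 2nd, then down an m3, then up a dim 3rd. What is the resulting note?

Down a major second from D#4: C#4 (2 semitones down).
Down a minor third from C#4: A#3 (3 semitones down).
A#3 up a diminished third → C4 (2 semitones).

C4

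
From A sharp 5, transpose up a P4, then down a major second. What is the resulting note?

C sharp 6

A perfect fourth up from A#5 is D#6.
D#6 down a major second → C#6 (2 semitones).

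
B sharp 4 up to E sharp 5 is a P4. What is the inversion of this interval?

P5

Interval numbers invert to sum to nine: 4 + 5 = 9, so a fourth inverts to a fifth.
Quality inverts too: perfect stays perfect. That makes the inversion a perfect fifth.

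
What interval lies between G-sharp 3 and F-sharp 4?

G to F spans seven letter names (G-A-B-C-D-E-F), so the interval is some kind of seventh.
At 10 semitones, G#3→F#4 falls one short of a major seventh: minor.

minor seventh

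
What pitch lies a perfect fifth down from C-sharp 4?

F-sharp 3

Counting five letter names down from C lands on F.
Moving 7 semitones down from C#4 (the size of a perfect fifth) reaches F#3.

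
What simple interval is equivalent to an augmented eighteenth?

Subtracting seven from the interval number removes an octave: 18 − 14 = 4.
That makes an augmented eighteenth a compound augmented fourth — 2 octaves plus an augmented fourth.

augmented fourth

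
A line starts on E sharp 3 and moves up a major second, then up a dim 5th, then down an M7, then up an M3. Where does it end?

Up a major second from E#3: F##3 (2 semitones up).
F##3 up a diminished fifth → C#4 (6 semitones).
Down a major seventh from C#4: D3 (11 semitones down).
D3 up a major third → F#3 (4 semitones).

F sharp 3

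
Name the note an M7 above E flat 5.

D 6

Seven letter names up from E: D.
A major seventh is 11 semitones; 11 semitones up from Eb5 gives D6.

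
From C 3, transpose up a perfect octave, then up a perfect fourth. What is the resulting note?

Up a perfect octave from C3: C4 (12 semitones up).
Up a perfect fourth from C4: F4 (5 semitones up).

F 4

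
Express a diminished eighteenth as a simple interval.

d4

Subtracting seven from the interval number removes an octave: 18 − 14 = 4.
So a diminished eighteenth is 2 octaves plus a diminished fourth. The quality is unchanged.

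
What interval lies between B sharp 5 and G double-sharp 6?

B to G spans six letter names (B-C-D-E-F-G) — that makes it a sixth of some quality.
The major sixth spans 9 semitones, and B#5 to G##6 is exactly 9 semitones — so this is a major sixth.

major sixth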